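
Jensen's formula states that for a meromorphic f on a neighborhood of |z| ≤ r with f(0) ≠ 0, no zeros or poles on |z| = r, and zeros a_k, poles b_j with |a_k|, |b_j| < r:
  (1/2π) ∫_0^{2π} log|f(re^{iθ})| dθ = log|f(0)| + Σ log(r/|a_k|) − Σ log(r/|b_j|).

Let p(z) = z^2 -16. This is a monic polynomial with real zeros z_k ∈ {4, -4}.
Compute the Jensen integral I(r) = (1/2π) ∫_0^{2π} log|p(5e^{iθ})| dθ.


Zeros: -4, 4; r = 5.
Inside |z| < r: -4, 4. Outside (|z| ≥ r): ∅.
p(0) = -16, so log|p(0)| = log(16) = 2.7726.
Apply Jensen: I(r) = log|p(0)| + Σ_k log(r/|z_k|), summed over zeros inside |z| < r.
  log(r/|z_k|) for z_k = 4: log(5/4) = 0.2231
  log(r/|z_k|) for z_k = -4: log(5/4) = 0.2231
Sum over inside zeros: 0.4463.
I(r) = log|p(0)| + (inside sum) = 2.7726 + 0.4463 = 3.2189.
Closed form (all zeros inside, monic): I(r) = n·log(r) = 2·log(5) = 3.2189. ✓

I(r) ≈ 3.2189.


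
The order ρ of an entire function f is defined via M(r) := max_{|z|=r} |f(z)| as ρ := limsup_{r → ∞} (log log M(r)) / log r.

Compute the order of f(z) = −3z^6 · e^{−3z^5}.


M(r) = max_{|z|=r} |-3|·|z|^6·|e^{−3z^5}| = 3·r^6 · e^{3r^5} (the factors attain their maxima compatibly on |z|=r). Then log M(r) = log 3 + 6·log r + 3r^5, dominated by the last term, so log log M(r) ~ 5·log r. The polynomial factor -3z^6 contributes only a log r term and does not affect the order. ρ = 5.
Therefore ρ = 5.

Order ρ = 5.


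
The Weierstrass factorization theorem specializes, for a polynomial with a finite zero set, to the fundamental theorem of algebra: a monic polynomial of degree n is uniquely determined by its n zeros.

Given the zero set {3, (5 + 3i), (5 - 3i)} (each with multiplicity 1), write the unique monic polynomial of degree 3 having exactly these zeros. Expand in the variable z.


The polynomial is p(z) = ∏_{α ∈ S} (z − α), where S = {3, (5 + 3i), (5 - 3i)}.
Expanding the product yields: p(z) = z^3 -13·z^2 + 64·z -102.
Note conjugate pairs combine to real quadratics: (z − (5+3i))(z − (5−3i)) = z² − 10z + 34.
The resulting polynomial has degree 3 and real coefficients as required.

p(z) = z^3 -13·z^2 + 64·z -102.


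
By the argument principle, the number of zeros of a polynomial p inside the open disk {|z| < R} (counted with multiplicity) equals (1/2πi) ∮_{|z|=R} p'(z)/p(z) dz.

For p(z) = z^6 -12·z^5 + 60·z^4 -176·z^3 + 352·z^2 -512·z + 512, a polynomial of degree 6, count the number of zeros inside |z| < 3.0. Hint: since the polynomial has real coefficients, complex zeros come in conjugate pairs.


The zeros of p are: (0 + 2i), (0 - 2i), 4, (2 + 2i), (2 - 2i), 4.
Their magnitudes are: 2, 2, 4, 2.828, 2.828, 4.
Zeros with |z| < R = 3.0: (0 + 2i), (0 - 2i), (2 + 2i), (2 - 2i).
Count = 4.
By the argument principle, (1/2πi) ∮_{|z|=R} p'(z)/p(z) dz equals exactly this count.

Number of zeros inside |z| < 3.0: 4.


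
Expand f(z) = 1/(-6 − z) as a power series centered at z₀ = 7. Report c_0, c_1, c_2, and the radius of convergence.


Let w = z − z₀, so z = z₀ + w.
Then -6 − z = -6 − (z₀ + w) = (-6 − z₀) − w = -13 − w.
f(z) = 1/(-13 − w) = (1/(-13)) · 1/(1 − w/(-13)) = Σ_{n≥0} w^n / (-13)^(n+1).
So c_n = 1/(-13)^(n+1):
  c_0 = 1/(-13)^1 = -1/13.
  c_1 = 1/(-13)^2 = 1/169.
  c_2 = 1/(-13)^3 = -1/2197.
The series is valid for |w/d| < 1, i.e. |z − z₀| < |d|.
Radius of convergence: R = |-6 − z₀| = |-13| = 13 (distance from z₀ to the singularity z = -6).

c_0 = -1/13, c_1 = 1/169, c_2 = -1/2197; R = 13.


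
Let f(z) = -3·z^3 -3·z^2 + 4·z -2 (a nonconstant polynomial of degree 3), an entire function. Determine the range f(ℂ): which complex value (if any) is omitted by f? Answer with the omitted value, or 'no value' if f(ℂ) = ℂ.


Little Picard bounds the complement of f(ℂ) to at most one point.
For every w ∈ ℂ, the equation p(z) − w = 0 is a nonconstant polynomial in z and hence has at least one root by the fundamental theorem of algebra. So p is surjective onto ℂ, omitting no value.

Omitted value: no value.


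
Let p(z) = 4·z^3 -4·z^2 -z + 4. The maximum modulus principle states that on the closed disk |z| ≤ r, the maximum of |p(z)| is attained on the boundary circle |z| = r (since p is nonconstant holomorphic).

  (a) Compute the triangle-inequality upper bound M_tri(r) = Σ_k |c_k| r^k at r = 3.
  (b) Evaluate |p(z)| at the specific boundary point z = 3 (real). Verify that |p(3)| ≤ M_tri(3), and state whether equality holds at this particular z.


Coefficients: c_0 = 4, c_1 = -1, c_2 = -4, c_3 = 4. Radius r = 3.
Part (a). Triangle bound: M_tri(r) = Σ_k |c_k| r^k
  = |4|·3^0 + |-1|·3^1 + |-4|·3^2 + |4|·3^3
  = 4 + 3 + 36 + 108 = 151.
This bounds M(r) := max_{|z|=r} |p(z)| from above; equality holds iff all terms c_k z^k can be made to align in phase at a single z on |z|=r.
Part (b). At z = 3 (real, on the circle |z| = r):
  p(3) = (4)·3^0 + (-1)·3^1 + (-4)·3^2 + (4)·3^3 = 73.
  |p(3)| = 73.
Check: |p(3)| = 73 ≤ 151 = M_tri(3). ✓ Equality does not hold at z = 3 (the coefficients have mixed signs, so the terms do not all align in phase there).

M_tri(3) = 151; |p(3)| = 73; equality at z=3: no.


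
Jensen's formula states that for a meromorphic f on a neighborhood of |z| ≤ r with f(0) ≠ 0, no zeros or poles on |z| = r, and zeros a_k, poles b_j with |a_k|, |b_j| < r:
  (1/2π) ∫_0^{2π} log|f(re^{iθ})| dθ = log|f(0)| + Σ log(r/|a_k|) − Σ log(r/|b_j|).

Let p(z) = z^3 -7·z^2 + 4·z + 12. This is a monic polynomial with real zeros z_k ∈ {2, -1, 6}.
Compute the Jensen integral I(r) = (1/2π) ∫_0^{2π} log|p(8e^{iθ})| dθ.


Zeros: -1, 2, 6; r = 8.
Inside |z| < r: -1, 2, 6. Outside (|z| ≥ r): ∅.
p(0) = 12, so log|p(0)| = log(12) = 2.4849.
Apply Jensen: I(r) = log|p(0)| + Σ_k log(r/|z_k|), summed over zeros inside |z| < r.
  log(r/|z_k|) for z_k = 2: log(8/2) = 1.3863
  log(r/|z_k|) for z_k = -1: log(8/1) = 2.0794
  log(r/|z_k|) for z_k = 6: log(8/6) = 0.2877
Sum over inside zeros: 3.7534.
I(r) = log|p(0)| + (inside sum) = 2.4849 + 3.7534 = 6.2383.
Closed form (all zeros inside, monic): I(r) = n·log(r) = 3·log(8) = 6.2383. ✓

I(r) ≈ 6.2383.


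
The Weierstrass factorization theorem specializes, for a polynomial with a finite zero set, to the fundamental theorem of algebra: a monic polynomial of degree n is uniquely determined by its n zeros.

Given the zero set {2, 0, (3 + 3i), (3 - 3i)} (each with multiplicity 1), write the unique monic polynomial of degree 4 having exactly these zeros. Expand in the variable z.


The polynomial is p(z) = ∏_{α ∈ S} (z − α), where S = {2, 0, (3 + 3i), (3 - 3i)}.
Expanding the product yields: p(z) = z^4 -8·z^3 + 30·z^2 -36·z.
Note conjugate pairs combine to real quadratics: (z − (3+3i))(z − (3−3i)) = z² − 6z + 18.
The resulting polynomial has degree 4 and real coefficients as required.

p(z) = z^4 -8·z^3 + 30·z^2 -36·z.


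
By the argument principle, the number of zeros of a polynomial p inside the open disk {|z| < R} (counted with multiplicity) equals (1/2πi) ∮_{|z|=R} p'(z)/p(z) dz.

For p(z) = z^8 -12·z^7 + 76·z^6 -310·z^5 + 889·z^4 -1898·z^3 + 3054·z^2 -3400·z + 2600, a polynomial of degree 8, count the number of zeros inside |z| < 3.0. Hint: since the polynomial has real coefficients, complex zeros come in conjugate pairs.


The zeros of p are: (1 + 2i), (1 - 2i), (2 + 3i), (2 - 3i), (0 + 2i), (0 - 2i), (3 + 1i), (3 - 1i).
Their magnitudes are: 2.236, 2.236, 3.606, 3.606, 2, 2, 3.162, 3.162.
Zeros with |z| < R = 3.0: (1 + 2i), (1 - 2i), (0 + 2i), (0 - 2i).
Count = 4.
By the argument principle, (1/2πi) ∮_{|z|=R} p'(z)/p(z) dz equals exactly this count.

Number of zeros inside |z| < 3.0: 4.


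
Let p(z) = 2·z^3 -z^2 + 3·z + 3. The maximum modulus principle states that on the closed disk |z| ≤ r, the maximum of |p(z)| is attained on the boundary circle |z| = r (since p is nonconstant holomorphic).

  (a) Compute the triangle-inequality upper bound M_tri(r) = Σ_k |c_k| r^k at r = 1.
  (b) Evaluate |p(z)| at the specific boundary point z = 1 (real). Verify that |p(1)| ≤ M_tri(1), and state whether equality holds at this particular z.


Coefficients: c_0 = 3, c_1 = 3, c_2 = -1, c_3 = 2. Radius r = 1.
Part (a). Triangle bound: M_tri(r) = Σ_k |c_k| r^k
  = |3|·1^0 + |3|·1^1 + |-1|·1^2 + |2|·1^3
  = 3 + 3 + 1 + 2 = 9.
This bounds M(r) := max_{|z|=r} |p(z)| from above; equality holds iff all terms c_k z^k can be made to align in phase at a single z on |z|=r.
Part (b). At z = 1 (real, on the circle |z| = r):
  p(1) = (3)·1^0 + (3)·1^1 + (-1)·1^2 + (2)·1^3 = 7.
  |p(1)| = 7.
Check: |p(1)| = 7 ≤ 9 = M_tri(1). ✓ Equality does not hold at z = 1 (the coefficients have mixed signs, so the terms do not all align in phase there).

M_tri(1) = 9; |p(1)| = 7; equality at z=1: no.


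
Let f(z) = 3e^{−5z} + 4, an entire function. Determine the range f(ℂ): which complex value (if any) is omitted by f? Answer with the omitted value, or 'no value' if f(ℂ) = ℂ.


Little Picard bounds the complement of f(ℂ) to at most one point.
e^{−5z} is never zero on ℂ, so 3·e^{−5z} takes every value in ℂ ∖ {0}. Adding 4 shifts the range to ℂ ∖ {4}. Thus f omits exactly the value 4.

Omitted value: 4.


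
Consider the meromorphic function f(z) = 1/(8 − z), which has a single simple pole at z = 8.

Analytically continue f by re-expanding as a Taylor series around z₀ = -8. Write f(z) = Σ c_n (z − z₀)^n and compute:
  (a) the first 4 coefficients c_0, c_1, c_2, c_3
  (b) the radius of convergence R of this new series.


Let w = z − z₀, so z = z₀ + w.
Then 8 − z = 8 − (z₀ + w) = (8 − z₀) − w = 16 − w.
f(z) = 1/(16 − w) = (1/(16)) · 1/(1 − w/(16)) = Σ_{n≥0} w^n / (16)^(n+1).
So c_n = 1/(16)^(n+1):
  c_0 = 1/(16)^1 = 1/16.
  c_1 = 1/(16)^2 = 1/256.
  c_2 = 1/(16)^3 = 1/4096.
  c_3 = 1/(16)^4 = 1/65536.
The series is valid for |w/d| < 1, i.e. |z − z₀| < |d|.
Radius of convergence: R = |8 − z₀| = |16| = 16 (distance from z₀ to the singularity z = 8).

c_0 = 1/16, c_1 = 1/256, c_2 = 1/4096, c_3 = 1/65536; R = 16.


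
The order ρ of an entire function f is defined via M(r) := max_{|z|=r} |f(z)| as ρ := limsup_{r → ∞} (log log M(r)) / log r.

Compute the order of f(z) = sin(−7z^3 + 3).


Write sin(w) = (e^{iw} ± e^{−iw})/(2 or 2i), so |sin(w)| ≤ e^{|w|}. With w = −7z^3 + 3, |w| ≤ 7r^3 + 3 on |z|=r, giving M(r) ≤ e^{7r^3 + 3} and ρ ≤ 3. For the lower bound, choose z on |z|=r with -7z^3 purely imaginary of modulus 7r^3; then |sin(−7z^3 + 3)| grows like e^{7r^3}/2, so ρ ≥ 3. Hence ρ = 3.
Therefore ρ = 3.

Order ρ = 3.


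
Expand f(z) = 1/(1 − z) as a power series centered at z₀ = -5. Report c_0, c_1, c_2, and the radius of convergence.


Let w = z − z₀, so z = z₀ + w.
Then 1 − z = 1 − (z₀ + w) = (1 − z₀) − w = 6 − w.
f(z) = 1/(6 − w) = (1/(6)) · 1/(1 − w/(6)) = Σ_{n≥0} w^n / (6)^(n+1).
So c_n = 1/(6)^(n+1):
  c_0 = 1/(6)^1 = 1/6.
  c_1 = 1/(6)^2 = 1/36.
  c_2 = 1/(6)^3 = 1/216.
The series is valid for |w/d| < 1, i.e. |z − z₀| < |d|.
Radius of convergence: R = |1 − z₀| = |6| = 6 (distance from z₀ to the singularity z = 1).

c_0 = 1/6, c_1 = 1/36, c_2 = 1/216; R = 6.


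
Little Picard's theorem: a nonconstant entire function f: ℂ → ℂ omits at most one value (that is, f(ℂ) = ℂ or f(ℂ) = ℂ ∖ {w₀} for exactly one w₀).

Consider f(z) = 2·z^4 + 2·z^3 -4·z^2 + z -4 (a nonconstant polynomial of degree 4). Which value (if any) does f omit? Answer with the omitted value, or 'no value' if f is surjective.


Little Picard bounds the complement of f(ℂ) to at most one point.
For every w ∈ ℂ, the equation p(z) − w = 0 is a nonconstant polynomial in z and hence has at least one root by the fundamental theorem of algebra. So p is surjective onto ℂ, omitting no value.

Omitted value: no value.


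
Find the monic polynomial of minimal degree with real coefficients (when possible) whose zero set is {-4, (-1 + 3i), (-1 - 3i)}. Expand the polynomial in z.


The polynomial is p(z) = ∏_{α ∈ S} (z − α), where S = {-4, (-1 + 3i), (-1 - 3i)}.
Expanding the product yields: p(z) = z^3 + 6·z^2 + 18·z + 40.
Note conjugate pairs combine to real quadratics: (z − (-1+3i))(z − (-1−3i)) = z² + 2z + 10.
The resulting polynomial has degree 3 and real coefficients as required.

p(z) = z^3 + 6·z^2 + 18·z + 40.


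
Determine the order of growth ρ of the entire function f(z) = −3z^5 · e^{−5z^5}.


M(r) = max_{|z|=r} |-3|·|z|^5·|e^{−5z^5}| = 3·r^5 · e^{5r^5} (the factors attain their maxima compatibly on |z|=r). Then log M(r) = log 3 + 5·log r + 5r^5, dominated by the last term, so log log M(r) ~ 5·log r. The polynomial factor -3z^5 contributes only a log r term and does not affect the order. ρ = 5.
Therefore ρ = 5.

Order ρ = 5.


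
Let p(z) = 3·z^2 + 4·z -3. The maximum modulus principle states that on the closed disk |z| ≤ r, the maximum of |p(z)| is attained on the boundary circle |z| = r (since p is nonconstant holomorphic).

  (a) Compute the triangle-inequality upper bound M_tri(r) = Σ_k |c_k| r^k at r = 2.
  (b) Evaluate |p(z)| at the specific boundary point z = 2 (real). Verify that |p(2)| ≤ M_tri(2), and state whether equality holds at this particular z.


Coefficients: c_0 = -3, c_1 = 4, c_2 = 3. Radius r = 2.
Part (a). Triangle bound: M_tri(r) = Σ_k |c_k| r^k
  = |-3|·2^0 + |4|·2^1 + |3|·2^2
  = 3 + 8 + 12 = 23.
This bounds M(r) := max_{|z|=r} |p(z)| from above; equality holds iff all terms c_k z^k can be made to align in phase at a single z on |z|=r.
Part (b). At z = 2 (real, on the circle |z| = r):
  p(2) = (-3)·2^0 + (4)·2^1 + (3)·2^2 = 17.
  |p(2)| = 17.
Check: |p(2)| = 17 ≤ 23 = M_tri(2). ✓ Equality does not hold at z = 2 (the coefficients have mixed signs, so the terms do not all align in phase there).

M_tri(2) = 23; |p(2)| = 17; equality at z=2: no.


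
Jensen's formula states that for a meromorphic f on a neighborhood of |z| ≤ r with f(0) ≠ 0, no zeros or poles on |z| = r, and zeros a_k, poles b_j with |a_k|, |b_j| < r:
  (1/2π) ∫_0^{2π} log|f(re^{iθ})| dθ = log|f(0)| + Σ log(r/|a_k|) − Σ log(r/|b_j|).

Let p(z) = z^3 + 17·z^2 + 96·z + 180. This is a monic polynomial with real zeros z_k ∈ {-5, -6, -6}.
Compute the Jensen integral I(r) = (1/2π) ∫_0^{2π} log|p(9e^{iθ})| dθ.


Zeros: -6, -6, -5; r = 9.
Inside |z| < r: -6, -6, -5. Outside (|z| ≥ r): ∅.
p(0) = 180, so log|p(0)| = log(180) = 5.1930.
Apply Jensen: I(r) = log|p(0)| + Σ_k log(r/|z_k|), summed over zeros inside |z| < r.
  log(r/|z_k|) for z_k = -5: log(9/5) = 0.5878
  log(r/|z_k|) for z_k = -6: log(9/6) = 0.4055
  log(r/|z_k|) for z_k = -6: log(9/6) = 0.4055
Sum over inside zeros: 1.3987.
I(r) = log|p(0)| + (inside sum) = 5.1930 + 1.3987 = 6.5917.
Closed form (all zeros inside, monic): I(r) = n·log(r) = 3·log(9) = 6.5917. ✓

I(r) ≈ 6.5917.


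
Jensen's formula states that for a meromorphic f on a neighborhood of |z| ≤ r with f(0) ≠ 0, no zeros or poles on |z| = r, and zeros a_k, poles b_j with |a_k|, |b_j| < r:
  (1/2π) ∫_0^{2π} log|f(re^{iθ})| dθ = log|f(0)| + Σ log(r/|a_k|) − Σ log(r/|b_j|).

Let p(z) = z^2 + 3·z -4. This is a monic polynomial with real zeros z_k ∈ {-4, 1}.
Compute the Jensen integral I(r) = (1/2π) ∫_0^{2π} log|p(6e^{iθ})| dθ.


Zeros: -4, 1; r = 6.
Inside |z| < r: -4, 1. Outside (|z| ≥ r): ∅.
p(0) = -4, so log|p(0)| = log(4) = 1.3863.
Apply Jensen: I(r) = log|p(0)| + Σ_k log(r/|z_k|), summed over zeros inside |z| < r.
  log(r/|z_k|) for z_k = -4: log(6/4) = 0.4055
  log(r/|z_k|) for z_k = 1: log(6/1) = 1.7918
Sum over inside zeros: 2.1972.
I(r) = log|p(0)| + (inside sum) = 1.3863 + 2.1972 = 3.5835.
Closed form (all zeros inside, monic): I(r) = n·log(r) = 2·log(6) = 3.5835. ✓

I(r) ≈ 3.5835.


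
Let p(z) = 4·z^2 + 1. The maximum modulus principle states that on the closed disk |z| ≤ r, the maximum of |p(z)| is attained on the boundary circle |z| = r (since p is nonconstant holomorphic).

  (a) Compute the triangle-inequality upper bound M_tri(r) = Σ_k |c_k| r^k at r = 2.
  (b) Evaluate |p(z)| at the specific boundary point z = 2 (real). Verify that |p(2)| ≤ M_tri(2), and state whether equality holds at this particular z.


Coefficients: c_0 = 1, c_1 = 0, c_2 = 4. Radius r = 2.
Part (a). Triangle bound: M_tri(r) = Σ_k |c_k| r^k
  = |1|·2^0 + |0|·2^1 + |4|·2^2
  = 1 + 0 + 16 = 17.
This bounds M(r) := max_{|z|=r} |p(z)| from above; equality holds iff all terms c_k z^k can be made to align in phase at a single z on |z|=r.
Part (b). At z = 2 (real, on the circle |z| = r):
  p(2) = (1)·2^0 + (0)·2^1 + (4)·2^2 = 17.
  |p(2)| = 17.
Since all nonzero coefficients share the same sign, |p(2)| = 17 = M_tri(2); the triangle bound is attained at z = 2, so in fact M(r) = 17.

M_tri(2) = 17; |p(2)| = 17; equality at z=2: yes.


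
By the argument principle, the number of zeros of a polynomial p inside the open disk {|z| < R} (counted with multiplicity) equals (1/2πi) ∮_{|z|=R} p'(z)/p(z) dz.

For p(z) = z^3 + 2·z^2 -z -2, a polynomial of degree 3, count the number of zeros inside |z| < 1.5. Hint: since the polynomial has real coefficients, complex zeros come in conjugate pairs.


The zeros of p are: -1, 1, -2.
Their magnitudes are: 1, 1, 2.
Zeros with |z| < R = 1.5: -1, 1.
Count = 2.
By the argument principle, (1/2πi) ∮_{|z|=R} p'(z)/p(z) dz equals exactly this count.

Number of zeros inside |z| < 1.5: 2.


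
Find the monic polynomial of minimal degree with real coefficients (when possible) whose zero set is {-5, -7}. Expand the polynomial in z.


The polynomial is p(z) = ∏_{α ∈ S} (z − α), where S = {-5, -7}.
Expanding the product yields: p(z) = z^2 + 12·z + 35.
The resulting polynomial has degree 2 and real coefficients as required.

p(z) = z^2 + 12·z + 35.


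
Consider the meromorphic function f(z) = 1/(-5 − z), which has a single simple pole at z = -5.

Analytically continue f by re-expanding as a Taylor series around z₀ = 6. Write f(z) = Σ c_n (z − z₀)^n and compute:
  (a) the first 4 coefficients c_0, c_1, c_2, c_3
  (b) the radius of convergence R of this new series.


Let w = z − z₀, so z = z₀ + w.
Then -5 − z = -5 − (z₀ + w) = (-5 − z₀) − w = -11 − w.
f(z) = 1/(-11 − w) = (1/(-11)) · 1/(1 − w/(-11)) = Σ_{n≥0} w^n / (-11)^(n+1).
So c_n = 1/(-11)^(n+1):
  c_0 = 1/(-11)^1 = -1/11.
  c_1 = 1/(-11)^2 = 1/121.
  c_2 = 1/(-11)^3 = -1/1331.
  c_3 = 1/(-11)^4 = 1/14641.
The series is valid for |w/d| < 1, i.e. |z − z₀| < |d|.
Radius of convergence: R = |-5 − z₀| = |-11| = 11 (distance from z₀ to the singularity z = -5).

c_0 = -1/11, c_1 = 1/121, c_2 = -1/1331, c_3 = 1/14641; R = 11.


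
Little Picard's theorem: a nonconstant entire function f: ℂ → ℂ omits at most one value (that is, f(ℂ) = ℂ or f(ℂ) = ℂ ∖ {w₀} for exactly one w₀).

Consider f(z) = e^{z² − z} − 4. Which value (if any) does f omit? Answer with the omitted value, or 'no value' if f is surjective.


Little Picard bounds the complement of f(ℂ) to at most one point.
The exponent g(z) = z² − z is a nonconstant polynomial, hence surjective onto ℂ. So e^{g(z)} takes every value in {e^w : w ∈ ℂ} = ℂ ∖ {0}. Adding -4 shifts the range to ℂ ∖ {-4}. f omits exactly -4.

Omitted value: -4.


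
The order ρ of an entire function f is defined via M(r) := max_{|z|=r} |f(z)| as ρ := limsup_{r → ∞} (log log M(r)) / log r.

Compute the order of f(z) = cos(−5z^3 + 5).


Write cos(w) = (e^{iw} ± e^{−iw})/(2 or 2i), so |cos(w)| ≤ e^{|w|}. With w = −5z^3 + 5, |w| ≤ 5r^3 + 5 on |z|=r, giving M(r) ≤ e^{5r^3 + 5} and ρ ≤ 3. For the lower bound, choose z on |z|=r with -5z^3 purely imaginary of modulus 5r^3; then |cos(−5z^3 + 5)| grows like e^{5r^3}/2, so ρ ≥ 3. Hence ρ = 3.
Therefore ρ = 3.

Order ρ = 3.


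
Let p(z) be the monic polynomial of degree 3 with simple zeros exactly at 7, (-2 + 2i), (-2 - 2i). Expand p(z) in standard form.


The polynomial is p(z) = ∏_{α ∈ S} (z − α), where S = {7, (-2 + 2i), (-2 - 2i)}.
Expanding the product yields: p(z) = z^3 -3·z^2 -20·z -56.
Note conjugate pairs combine to real quadratics: (z − (-2+2i))(z − (-2−2i)) = z² + 4z + 8.
The resulting polynomial has degree 3 and real coefficients as required.

p(z) = z^3 -3·z^2 -20·z -56.


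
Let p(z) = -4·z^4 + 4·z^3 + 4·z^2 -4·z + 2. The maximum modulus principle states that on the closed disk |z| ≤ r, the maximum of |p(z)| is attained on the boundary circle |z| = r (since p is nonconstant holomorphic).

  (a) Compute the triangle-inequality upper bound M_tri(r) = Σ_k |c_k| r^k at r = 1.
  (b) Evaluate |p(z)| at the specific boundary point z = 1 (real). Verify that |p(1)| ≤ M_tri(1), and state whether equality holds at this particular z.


Coefficients: c_0 = 2, c_1 = -4, c_2 = 4, c_3 = 4, c_4 = -4. Radius r = 1.
Part (a). Triangle bound: M_tri(r) = Σ_k |c_k| r^k
  = |2|·1^0 + |-4|·1^1 + |4|·1^2 + |4|·1^3 + |-4|·1^4
  = 2 + 4 + 4 + 4 + 4 = 18.
This bounds M(r) := max_{|z|=r} |p(z)| from above; equality holds iff all terms c_k z^k can be made to align in phase at a single z on |z|=r.
Part (b). At z = 1 (real, on the circle |z| = r):
  p(1) = (2)·1^0 + (-4)·1^1 + (4)·1^2 + (4)·1^3 + (-4)·1^4 = 2.
  |p(1)| = 2.
Check: |p(1)| = 2 ≤ 18 = M_tri(1). ✓ Equality does not hold at z = 1 (the coefficients have mixed signs, so the terms do not all align in phase there).

M_tri(1) = 18; |p(1)| = 2; equality at z=1: no.


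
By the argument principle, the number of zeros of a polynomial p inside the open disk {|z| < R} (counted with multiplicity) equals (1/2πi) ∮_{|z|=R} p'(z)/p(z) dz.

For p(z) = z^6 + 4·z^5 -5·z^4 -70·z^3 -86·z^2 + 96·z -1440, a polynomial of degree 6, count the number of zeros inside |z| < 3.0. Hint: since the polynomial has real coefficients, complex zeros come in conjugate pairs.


The zeros of p are: -4, (-3 + 3i), (-3 - 3i), (1 + 2i), (1 - 2i), 4.
Their magnitudes are: 4, 4.243, 4.243, 2.236, 2.236, 4.
Zeros with |z| < R = 3.0: (1 + 2i), (1 - 2i).
Count = 2.
By the argument principle, (1/2πi) ∮_{|z|=R} p'(z)/p(z) dz equals exactly this count.

Number of zeros inside |z| < 3.0: 2.


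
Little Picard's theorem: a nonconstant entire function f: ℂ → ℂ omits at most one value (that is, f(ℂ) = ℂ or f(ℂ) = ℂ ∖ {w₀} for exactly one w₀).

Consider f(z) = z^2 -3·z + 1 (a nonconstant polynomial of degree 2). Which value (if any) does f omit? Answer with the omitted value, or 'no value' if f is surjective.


Little Picard bounds the complement of f(ℂ) to at most one point.
For every w ∈ ℂ, the equation p(z) − w = 0 is a nonconstant polynomial in z and hence has at least one root by the fundamental theorem of algebra. So p is surjective onto ℂ, omitting no value.

Omitted value: no value.


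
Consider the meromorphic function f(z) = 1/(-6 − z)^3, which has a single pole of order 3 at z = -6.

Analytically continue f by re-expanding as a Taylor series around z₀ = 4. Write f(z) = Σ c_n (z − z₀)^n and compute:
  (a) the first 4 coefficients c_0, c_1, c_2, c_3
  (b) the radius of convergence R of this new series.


Let w = z − z₀, so z = z₀ + w.
Then -6 − z = -6 − (z₀ + w) = (-6 − z₀) − w = -10 − w.
f(z) = 1/(-10 − w)^3 = (1/(-10)^3) · (1 − w/(-10))^{−3}.
By the binomial series (1−u)^{−3} = Σ_{n≥0} C(n+2, 2) u^n for |u|<1, with u = w/(-10):
  c_n = C(n+2, 2) / (-10)^(n+3).
  c_0 = 1/(-10)^3 = -1/1000.
  c_1 = 3/(-10)^4 = 3/10000.
  c_2 = 6/(-10)^5 = -3/50000.
  c_3 = 10/(-10)^6 = 1/100000.
The series is valid for |w/d| < 1, i.e. |z − z₀| < |d|.
Radius of convergence: R = |-6 − z₀| = |-10| = 10 (distance from z₀ to the singularity z = -6).

c_0 = -1/1000, c_1 = 3/10000, c_2 = -3/50000, c_3 = 1/100000; R = 10.


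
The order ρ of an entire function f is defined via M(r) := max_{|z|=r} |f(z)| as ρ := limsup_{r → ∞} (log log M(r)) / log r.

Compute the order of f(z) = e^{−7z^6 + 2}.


|e^{−7z^6 + 2}| = e^{Re(-7·z^6) + 2} ≤ e^{7|z|^6 + 2} = e^{7r^6 + 2} on |z| = r, so ρ ≤ 6. Choosing z on |z|=r so that -7·z^6 is real positive (always possible by picking arg z appropriately) gives |f(z)| = e^{7r^6 + 2}, matching the bound. The additive constant 2 does not affect log log M(r) ~ 6·log r. Hence ρ = 6.
Therefore ρ = 6.

Order ρ = 6.


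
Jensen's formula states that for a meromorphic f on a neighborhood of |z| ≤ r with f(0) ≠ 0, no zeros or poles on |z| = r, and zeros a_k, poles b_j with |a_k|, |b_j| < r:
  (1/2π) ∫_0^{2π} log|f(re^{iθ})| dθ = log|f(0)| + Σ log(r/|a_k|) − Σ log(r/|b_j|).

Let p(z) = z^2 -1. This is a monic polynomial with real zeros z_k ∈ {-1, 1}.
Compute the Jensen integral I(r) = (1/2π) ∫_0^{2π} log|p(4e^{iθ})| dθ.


Zeros: -1, 1; r = 4.
Inside |z| < r: -1, 1. Outside (|z| ≥ r): ∅.
p(0) = -1, so log|p(0)| = log(1) = 0.0000.
Apply Jensen: I(r) = log|p(0)| + Σ_k log(r/|z_k|), summed over zeros inside |z| < r.
  log(r/|z_k|) for z_k = -1: log(4/1) = 1.3863
  log(r/|z_k|) for z_k = 1: log(4/1) = 1.3863
Sum over inside zeros: 2.7726.
I(r) = log|p(0)| + (inside sum) = 0.0000 + 2.7726 = 2.7726.
Closed form (all zeros inside, monic): I(r) = n·log(r) = 2·log(4) = 2.7726. ✓

I(r) ≈ 2.7726.


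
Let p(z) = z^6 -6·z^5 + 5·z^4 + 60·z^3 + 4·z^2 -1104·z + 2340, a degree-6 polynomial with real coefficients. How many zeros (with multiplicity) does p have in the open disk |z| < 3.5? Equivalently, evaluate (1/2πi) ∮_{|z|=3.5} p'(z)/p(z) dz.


The zeros of p are: (3 + 3i), (3 - 3i), (-3 + 2i), (-3 - 2i), (3 + 1i), (3 - 1i).
Their magnitudes are: 4.243, 4.243, 3.606, 3.606, 3.162, 3.162.
Zeros with |z| < R = 3.5: (3 + 1i), (3 - 1i).
Count = 2.
By the argument principle, (1/2πi) ∮_{|z|=R} p'(z)/p(z) dz equals exactly this count.

Number of zeros inside |z| < 3.5: 2.


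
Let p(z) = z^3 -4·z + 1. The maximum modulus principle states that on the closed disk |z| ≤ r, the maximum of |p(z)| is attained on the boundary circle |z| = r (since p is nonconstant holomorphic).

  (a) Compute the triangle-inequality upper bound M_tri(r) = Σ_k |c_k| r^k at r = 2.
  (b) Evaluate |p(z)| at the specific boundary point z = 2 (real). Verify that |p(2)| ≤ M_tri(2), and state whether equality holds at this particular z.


Coefficients: c_0 = 1, c_1 = -4, c_2 = 0, c_3 = 1. Radius r = 2.
Part (a). Triangle bound: M_tri(r) = Σ_k |c_k| r^k
  = |1|·2^0 + |-4|·2^1 + |0|·2^2 + |1|·2^3
  = 1 + 8 + 0 + 8 = 17.
This bounds M(r) := max_{|z|=r} |p(z)| from above; equality holds iff all terms c_k z^k can be made to align in phase at a single z on |z|=r.
Part (b). At z = 2 (real, on the circle |z| = r):
  p(2) = (1)·2^0 + (-4)·2^1 + (0)·2^2 + (1)·2^3 = 1.
  |p(2)| = 1.
Check: |p(2)| = 1 ≤ 17 = M_tri(2). ✓ Equality does not hold at z = 2 (the coefficients have mixed signs, so the terms do not all align in phase there).

M_tri(2) = 17; |p(2)| = 1; equality at z=2: no.


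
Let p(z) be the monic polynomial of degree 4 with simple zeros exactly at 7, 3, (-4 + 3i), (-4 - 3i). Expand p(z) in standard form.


The polynomial is p(z) = ∏_{α ∈ S} (z − α), where S = {7, 3, (-4 + 3i), (-4 - 3i)}.
Expanding the product yields: p(z) = z^4 -2·z^3 -34·z^2 -82·z + 525.
Note conjugate pairs combine to real quadratics: (z − (-4+3i))(z − (-4−3i)) = z² + 8z + 25.
The resulting polynomial has degree 4 and real coefficients as required.

p(z) = z^4 -2·z^3 -34·z^2 -82·z + 525.


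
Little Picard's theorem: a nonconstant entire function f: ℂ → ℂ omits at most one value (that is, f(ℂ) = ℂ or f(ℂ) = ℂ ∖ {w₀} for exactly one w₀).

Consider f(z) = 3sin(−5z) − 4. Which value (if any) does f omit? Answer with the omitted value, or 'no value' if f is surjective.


Little Picard bounds the complement of f(ℂ) to at most one point.
sin is entire and surjective onto ℂ: for every w ∈ ℂ, sin(ζ) = w has a solution ζ ∈ ℂ (e.g., via the complex inverse arcsin). With ζ = −5z this gives z = ζ/(-5). Then 3·sin(−5z) takes every value in 3·ℂ = ℂ, and adding -4 is a bijection of ℂ. So f is surjective and omits no value. (Note: only on the real line is sin bounded by [−1, 1].)

Omitted value: no value.


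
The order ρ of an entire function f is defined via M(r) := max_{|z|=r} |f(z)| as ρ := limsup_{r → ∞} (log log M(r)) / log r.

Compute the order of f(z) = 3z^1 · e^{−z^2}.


M(r) = max_{|z|=r} |3|·|z|^1·|e^{−z^2}| = 3·r^1 · e^{1r^2} (the factors attain their maxima compatibly on |z|=r). Then log M(r) = log 3 + 1·log r + 1r^2, dominated by the last term, so log log M(r) ~ 2·log r. The polynomial factor 3z^1 contributes only a log r term and does not affect the order. ρ = 2.
Therefore ρ = 2.

Order ρ = 2.


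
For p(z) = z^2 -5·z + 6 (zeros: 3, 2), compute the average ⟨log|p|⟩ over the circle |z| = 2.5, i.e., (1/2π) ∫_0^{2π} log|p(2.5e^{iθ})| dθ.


Zeros: 2, 3; r = 2.5.
Inside |z| < r: 2. Outside (|z| ≥ r): 3.
p(0) = 6, so log|p(0)| = log(6) = 1.7918.
Apply Jensen: I(r) = log|p(0)| + Σ_k log(r/|z_k|), summed over zeros inside |z| < r.
  log(r/|z_k|) for z_k = 2: log(2.5/2) = 0.2231
  Outside zeros (3) contribute nothing to the Jensen sum.
Sum over inside zeros: 0.2231.
I(r) = log|p(0)| + (inside sum) = 1.7918 + 0.2231 = 2.0149.
Note: since some zeros are outside |z| ≤ r, the simplified n·log(r) form does NOT apply — only the inside zeros contribute.

I(r) ≈ 2.0149.


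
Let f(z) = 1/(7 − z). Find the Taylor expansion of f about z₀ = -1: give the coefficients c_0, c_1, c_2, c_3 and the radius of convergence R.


Let w = z − z₀, so z = z₀ + w.
Then 7 − z = 7 − (z₀ + w) = (7 − z₀) − w = 8 − w.
f(z) = 1/(8 − w) = (1/(8)) · 1/(1 − w/(8)) = Σ_{n≥0} w^n / (8)^(n+1).
So c_n = 1/(8)^(n+1):
  c_0 = 1/(8)^1 = 1/8.
  c_1 = 1/(8)^2 = 1/64.
  c_2 = 1/(8)^3 = 1/512.
  c_3 = 1/(8)^4 = 1/4096.
The series is valid for |w/d| < 1, i.e. |z − z₀| < |d|.
Radius of convergence: R = |7 − z₀| = |8| = 8 (distance from z₀ to the singularity z = 7).

c_0 = 1/8, c_1 = 1/64, c_2 = 1/512, c_3 = 1/4096; R = 8.


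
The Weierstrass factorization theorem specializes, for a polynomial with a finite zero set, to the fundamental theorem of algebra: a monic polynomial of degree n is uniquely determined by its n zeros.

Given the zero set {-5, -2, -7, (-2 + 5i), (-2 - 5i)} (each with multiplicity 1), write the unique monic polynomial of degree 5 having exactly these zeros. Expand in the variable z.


The polynomial is p(z) = ∏_{α ∈ S} (z − α), where S = {-5, -2, -7, (-2 + 5i), (-2 - 5i)}.
Expanding the product yields: p(z) = z^5 + 18·z^4 + 144·z^3 + 712·z^2 + 1991·z + 2030.
Note conjugate pairs combine to real quadratics: (z − (-2+5i))(z − (-2−5i)) = z² + 4z + 29.
The resulting polynomial has degree 5 and real coefficients as required.

p(z) = z^5 + 18·z^4 + 144·z^3 + 712·z^2 + 1991·z + 2030.


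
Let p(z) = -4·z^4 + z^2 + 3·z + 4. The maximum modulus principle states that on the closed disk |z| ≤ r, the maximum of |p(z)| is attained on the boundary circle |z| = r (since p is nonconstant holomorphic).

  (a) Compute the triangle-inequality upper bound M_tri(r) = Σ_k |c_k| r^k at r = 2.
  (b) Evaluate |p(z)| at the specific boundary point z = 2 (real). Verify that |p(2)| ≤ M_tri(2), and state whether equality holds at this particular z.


Coefficients: c_0 = 4, c_1 = 3, c_2 = 1, c_3 = 0, c_4 = -4. Radius r = 2.
Part (a). Triangle bound: M_tri(r) = Σ_k |c_k| r^k
  = |4|·2^0 + |3|·2^1 + |1|·2^2 + |0|·2^3 + |-4|·2^4
  = 4 + 6 + 4 + 0 + 64 = 78.
This bounds M(r) := max_{|z|=r} |p(z)| from above; equality holds iff all terms c_k z^k can be made to align in phase at a single z on |z|=r.
Part (b). At z = 2 (real, on the circle |z| = r):
  p(2) = (4)·2^0 + (3)·2^1 + (1)·2^2 + (0)·2^3 + (-4)·2^4 = -50.
  |p(2)| = 50.
Check: |p(2)| = 50 ≤ 78 = M_tri(2). ✓ Equality does not hold at z = 2 (the coefficients have mixed signs, so the terms do not all align in phase there).

M_tri(2) = 78; |p(2)| = 50; equality at z=2: no.


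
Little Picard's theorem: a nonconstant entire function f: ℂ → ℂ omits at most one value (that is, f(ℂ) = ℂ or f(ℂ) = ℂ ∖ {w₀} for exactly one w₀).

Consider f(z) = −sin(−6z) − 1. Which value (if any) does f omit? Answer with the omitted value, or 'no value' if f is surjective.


Little Picard bounds the complement of f(ℂ) to at most one point.
sin is entire and surjective onto ℂ: for every w ∈ ℂ, sin(ζ) = w has a solution ζ ∈ ℂ (e.g., via the complex inverse arcsin). With ζ = −6z this gives z = ζ/(-6). Then -1·sin(−6z) takes every value in -1·ℂ = ℂ, and adding -1 is a bijection of ℂ. So f is surjective and omits no value. (Note: only on the real line is sin bounded by [−1, 1].)

Omitted value: no value.


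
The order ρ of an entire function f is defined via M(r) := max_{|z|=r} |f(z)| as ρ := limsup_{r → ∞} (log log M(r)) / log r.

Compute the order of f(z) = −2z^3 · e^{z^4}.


M(r) = max_{|z|=r} |-2|·|z|^3·|e^{z^4}| = 2·r^3 · e^{1r^4} (the factors attain their maxima compatibly on |z|=r). Then log M(r) = log 2 + 3·log r + 1r^4, dominated by the last term, so log log M(r) ~ 4·log r. The polynomial factor -2z^3 contributes only a log r term and does not affect the order. ρ = 4.
Therefore ρ = 4.

Order ρ = 4.


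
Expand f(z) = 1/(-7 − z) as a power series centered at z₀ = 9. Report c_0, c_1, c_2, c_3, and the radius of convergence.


Let w = z − z₀, so z = z₀ + w.
Then -7 − z = -7 − (z₀ + w) = (-7 − z₀) − w = -16 − w.
f(z) = 1/(-16 − w) = (1/(-16)) · 1/(1 − w/(-16)) = Σ_{n≥0} w^n / (-16)^(n+1).
So c_n = 1/(-16)^(n+1):
  c_0 = 1/(-16)^1 = -1/16.
  c_1 = 1/(-16)^2 = 1/256.
  c_2 = 1/(-16)^3 = -1/4096.
  c_3 = 1/(-16)^4 = 1/65536.
The series is valid for |w/d| < 1, i.e. |z − z₀| < |d|.
Radius of convergence: R = |-7 − z₀| = |-16| = 16 (distance from z₀ to the singularity z = -7).

c_0 = -1/16, c_1 = 1/256, c_2 = -1/4096, c_3 = 1/65536; R = 16.


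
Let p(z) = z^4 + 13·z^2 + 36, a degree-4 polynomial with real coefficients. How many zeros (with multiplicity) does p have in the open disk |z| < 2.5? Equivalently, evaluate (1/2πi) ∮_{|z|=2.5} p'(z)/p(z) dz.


The zeros of p are: (0 + 2i), (0 - 2i), (0 + 3i), (0 - 3i).
Their magnitudes are: 2, 2, 3, 3.
Zeros with |z| < R = 2.5: (0 + 2i), (0 - 2i).
Count = 2.
By the argument principle, (1/2πi) ∮_{|z|=R} p'(z)/p(z) dz equals exactly this count.

Number of zeros inside |z| < 2.5: 2.


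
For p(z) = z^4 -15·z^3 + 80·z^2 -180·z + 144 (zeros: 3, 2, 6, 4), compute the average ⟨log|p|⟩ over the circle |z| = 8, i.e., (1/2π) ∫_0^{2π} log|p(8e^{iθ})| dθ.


Zeros: 2, 3, 4, 6; r = 8.
Inside |z| < r: 2, 3, 4, 6. Outside (|z| ≥ r): ∅.
p(0) = 144, so log|p(0)| = log(144) = 4.9698.
Apply Jensen: I(r) = log|p(0)| + Σ_k log(r/|z_k|), summed over zeros inside |z| < r.
  log(r/|z_k|) for z_k = 3: log(8/3) = 0.9808
  log(r/|z_k|) for z_k = 2: log(8/2) = 1.3863
  log(r/|z_k|) for z_k = 6: log(8/6) = 0.2877
  log(r/|z_k|) for z_k = 4: log(8/4) = 0.6931
Sum over inside zeros: 3.3480.
I(r) = log|p(0)| + (inside sum) = 4.9698 + 3.3480 = 8.3178.
Closed form (all zeros inside, monic): I(r) = n·log(r) = 4·log(8) = 8.3178. ✓

I(r) ≈ 8.3178.


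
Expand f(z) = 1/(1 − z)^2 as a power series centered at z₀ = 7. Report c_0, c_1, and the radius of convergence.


Let w = z − z₀, so z = z₀ + w.
Then 1 − z = 1 − (z₀ + w) = (1 − z₀) − w = -6 − w.
f(z) = 1/(-6 − w)^2 = (1/(-6)^2) · (1 − w/(-6))^{−2}.
By the binomial series (1−u)^{−2} = Σ_{n≥0} C(n+1, 1) u^n for |u|<1, with u = w/(-6):
  c_n = C(n+1, 1) / (-6)^(n+2).
  c_0 = 1/(-6)^2 = 1/36.
  c_1 = 2/(-6)^3 = -1/108.
The series is valid for |w/d| < 1, i.e. |z − z₀| < |d|.
Radius of convergence: R = |1 − z₀| = |-6| = 6 (distance from z₀ to the singularity z = 1).

c_0 = 1/36, c_1 = -1/108; R = 6.


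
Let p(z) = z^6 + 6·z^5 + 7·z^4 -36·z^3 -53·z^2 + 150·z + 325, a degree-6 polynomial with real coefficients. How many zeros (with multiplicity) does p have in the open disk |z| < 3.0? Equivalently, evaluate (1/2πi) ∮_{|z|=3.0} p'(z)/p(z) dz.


The zeros of p are: (-2 + 1i), (-2 - 1i), (-3 + 2i), (-3 - 2i), (2 + 1i), (2 - 1i).
Their magnitudes are: 2.236, 2.236, 3.606, 3.606, 2.236, 2.236.
Zeros with |z| < R = 3.0: (-2 + 1i), (-2 - 1i), (2 + 1i), (2 - 1i).
Count = 4.
By the argument principle, (1/2πi) ∮_{|z|=R} p'(z)/p(z) dz equals exactly this count.

Number of zeros inside |z| < 3.0: 4.


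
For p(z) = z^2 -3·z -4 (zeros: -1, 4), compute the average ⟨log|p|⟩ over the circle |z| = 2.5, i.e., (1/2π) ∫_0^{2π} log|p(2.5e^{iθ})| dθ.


Zeros: -1, 4; r = 2.5.
Inside |z| < r: -1. Outside (|z| ≥ r): 4.
p(0) = -4, so log|p(0)| = log(4) = 1.3863.
Apply Jensen: I(r) = log|p(0)| + Σ_k log(r/|z_k|), summed over zeros inside |z| < r.
  log(r/|z_k|) for z_k = -1: log(2.5/1) = 0.9163
  Outside zeros (4) contribute nothing to the Jensen sum.
Sum over inside zeros: 0.9163.
I(r) = log|p(0)| + (inside sum) = 1.3863 + 0.9163 = 2.3026.
Note: since some zeros are outside |z| ≤ r, the simplified n·log(r) form does NOT apply — only the inside zeros contribute.

I(r) ≈ 2.3026.


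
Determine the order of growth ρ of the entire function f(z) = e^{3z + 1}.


|e^{3z + 1}| = e^{Re(3·z) + 1} ≤ e^{3|z|^1 + 1} = e^{3r^1 + 1} on |z| = r, so ρ ≤ 1. Choosing z on |z|=r so that 3·z is real positive (always possible by picking arg z appropriately) gives |f(z)| = e^{3r^1 + 1}, matching the bound. The additive constant 1 does not affect log log M(r) ~ 1·log r. Hence ρ = 1.
Therefore ρ = 1.

Order ρ = 1.


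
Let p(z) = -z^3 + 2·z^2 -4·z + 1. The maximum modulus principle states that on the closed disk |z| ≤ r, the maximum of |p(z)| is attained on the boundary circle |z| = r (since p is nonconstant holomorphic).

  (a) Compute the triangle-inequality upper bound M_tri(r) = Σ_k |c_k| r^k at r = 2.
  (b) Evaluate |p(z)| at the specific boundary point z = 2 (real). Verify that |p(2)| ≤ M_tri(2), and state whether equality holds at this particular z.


Coefficients: c_0 = 1, c_1 = -4, c_2 = 2, c_3 = -1. Radius r = 2.
Part (a). Triangle bound: M_tri(r) = Σ_k |c_k| r^k
  = |1|·2^0 + |-4|·2^1 + |2|·2^2 + |-1|·2^3
  = 1 + 8 + 8 + 8 = 25.
This bounds M(r) := max_{|z|=r} |p(z)| from above; equality holds iff all terms c_k z^k can be made to align in phase at a single z on |z|=r.
Part (b). At z = 2 (real, on the circle |z| = r):
  p(2) = (1)·2^0 + (-4)·2^1 + (2)·2^2 + (-1)·2^3 = -7.
  |p(2)| = 7.
Check: |p(2)| = 7 ≤ 25 = M_tri(2). ✓ Equality does not hold at z = 2 (the coefficients have mixed signs, so the terms do not all align in phase there).

M_tri(2) = 25; |p(2)| = 7; equality at z=2: no.


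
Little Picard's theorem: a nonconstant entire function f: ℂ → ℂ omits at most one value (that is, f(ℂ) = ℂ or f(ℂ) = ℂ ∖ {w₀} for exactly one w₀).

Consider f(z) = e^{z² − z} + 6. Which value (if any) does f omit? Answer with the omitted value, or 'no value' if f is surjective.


Little Picard bounds the complement of f(ℂ) to at most one point.
The exponent g(z) = z² − z is a nonconstant polynomial, hence surjective onto ℂ. So e^{g(z)} takes every value in {e^w : w ∈ ℂ} = ℂ ∖ {0}. Adding 6 shifts the range to ℂ ∖ {6}. f omits exactly 6.

Omitted value: 6.


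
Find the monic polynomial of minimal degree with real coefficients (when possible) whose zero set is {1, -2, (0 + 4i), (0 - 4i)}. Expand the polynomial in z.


The polynomial is p(z) = ∏_{α ∈ S} (z − α), where S = {1, -2, (0 + 4i), (0 - 4i)}.
Expanding the product yields: p(z) = z^4 + z^3 + 14·z^2 + 16·z -32.
Note conjugate pairs combine to real quadratics: (z − (0+4i))(z − (0−4i)) = z² + 16.
The resulting polynomial has degree 4 and real coefficients as required.

p(z) = z^4 + z^3 + 14·z^2 + 16·z -32.


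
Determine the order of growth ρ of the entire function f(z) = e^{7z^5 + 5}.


|e^{7z^5 + 5}| = e^{Re(7·z^5) + 5} ≤ e^{7|z|^5 + 5} = e^{7r^5 + 5} on |z| = r, so ρ ≤ 5. Choosing z on |z|=r so that 7·z^5 is real positive (always possible by picking arg z appropriately) gives |f(z)| = e^{7r^5 + 5}, matching the bound. The additive constant 5 does not affect log log M(r) ~ 5·log r. Hence ρ = 5.
Therefore ρ = 5.

Order ρ = 5.
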